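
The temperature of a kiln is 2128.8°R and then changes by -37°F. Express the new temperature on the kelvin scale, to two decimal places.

Initial temperature in Celsius: (2128.8 - 491.67) × 5/9 = 909.5167°C.
The 37°F change is an interval, so only the factor 5/9 applies: -37 × 5/9 = -20.5556°C.
Final Celsius temperature: 909.5167 - 20.5556 = 888.9611°C.
In kelvin: 888.9611 + 273.15 = 1162.11 K.

1162.11 K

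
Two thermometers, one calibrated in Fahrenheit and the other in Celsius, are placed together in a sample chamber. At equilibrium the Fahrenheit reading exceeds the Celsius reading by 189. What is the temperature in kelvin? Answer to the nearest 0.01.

Let x be the Fahrenheit reading; then the Celsius reading is 5/9·x - 17.7778.
(5/9·x - 17.7778) - x = -189  ⇒  (-4/9)·x = -171.222  ⇒  x = 385.2500°F.
In Celsius: (385.25 - 32) × 5/9 = 196.2500°C.
In kelvin: 196.2500 + 273.15 = 469.40 K.

469.40 K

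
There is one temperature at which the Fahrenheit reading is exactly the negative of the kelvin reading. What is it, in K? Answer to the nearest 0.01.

Let K be the kelvin reading. The Fahrenheit reading is F = 1.8·K - 459.67.
Require F = -1·K: 1.8·K - 459.67 = -1·K.
(2.8)·K = 459.67  ⇒  K = 164.17.

164.17 K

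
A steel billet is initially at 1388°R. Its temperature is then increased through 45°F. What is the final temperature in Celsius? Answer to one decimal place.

Initial temperature in Celsius: (1388 - 491.67) × 5/9 = 497.9611°C.
The 45°F change is an interval, so only the factor 5/9 applies: +45 × 5/9 = +25.0000°C.
Final Celsius temperature: 497.9611 + 25.0000 = 522.9611°C.

523.0°C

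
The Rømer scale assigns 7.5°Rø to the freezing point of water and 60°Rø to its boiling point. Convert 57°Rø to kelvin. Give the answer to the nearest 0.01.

367.44 K

Linear interpolation between the fixed points: C = (57 - 7.5) × 100 / (60 - 7.5) = 94.2857°C.
Then 94.2857 + 273.15 = 367.44 K.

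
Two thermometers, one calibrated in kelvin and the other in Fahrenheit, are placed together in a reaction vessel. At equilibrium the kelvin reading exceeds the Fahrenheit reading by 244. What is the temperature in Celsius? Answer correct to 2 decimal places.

Let x be the kelvin reading; then the Fahrenheit reading is 1.8·x - 459.67.
(1.8·x - 459.67) - x = -244  ⇒  (0.8)·x = 215.67  ⇒  x = 269.5875 K.
In Celsius: 269.5875 - 273.15 = -3.56°C.

-3.56°C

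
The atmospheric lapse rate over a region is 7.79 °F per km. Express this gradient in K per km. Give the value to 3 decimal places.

The quantity depends on a temperature interval, so only the ratio of degree sizes applies; the offset between the scales is irrelevant.
A change of 1°F is a change of 5/9 K, so 7.79 × 5/9 = 4.328.

4.328 K/km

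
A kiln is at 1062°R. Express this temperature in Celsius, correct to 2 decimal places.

316.85°C

In Celsius: (1062 - 491.67) × 5/9 = 316.8500°C.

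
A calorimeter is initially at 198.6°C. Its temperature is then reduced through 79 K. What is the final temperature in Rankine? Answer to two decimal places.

706.95°R

The 79 K change is an interval; Kelvin and Celsius degrees are the same size, so ΔC = -79°C.
Final Celsius temperature: 198.6000 - 79.0000 = 119.6000°C.
In Rankine: 119.6000 × 1.8 + 491.67 = 706.95°R.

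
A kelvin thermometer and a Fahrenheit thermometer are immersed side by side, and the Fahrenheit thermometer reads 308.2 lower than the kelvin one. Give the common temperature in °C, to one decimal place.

-83.8°C

Let x be the kelvin reading; then the Fahrenheit reading is 1.8·x - 459.67.
(1.8·x - 459.67) - x = -308.2  ⇒  (0.8)·x = 151.47  ⇒  x = 189.3375 K.
In Celsius: 189.3375 - 273.15 = -83.8°C.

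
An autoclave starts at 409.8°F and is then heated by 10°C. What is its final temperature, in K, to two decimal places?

Initial temperature in Celsius: (409.8 - 32) × 5/9 = 209.8889°C.
Final Celsius temperature: 209.8889 + 10.0000 = 219.8889°C.
In kelvin: 219.8889 + 273.15 = 493.04 K.

493.04 K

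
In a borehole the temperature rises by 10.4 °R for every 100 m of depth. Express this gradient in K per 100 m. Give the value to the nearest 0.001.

The quantity depends on a temperature interval, so only the ratio of degree sizes applies; the offset between the scales is irrelevant.
A change of 1°R is a change of 5/9 K, so 10.4 × 5/9 = 5.778.

5.778 K/100 m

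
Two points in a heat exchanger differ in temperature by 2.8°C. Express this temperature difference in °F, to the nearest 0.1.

Only the scale ratio 1.8 matters for a change in temperature.
2.8 × 1.8 = 5.0.

5.0°F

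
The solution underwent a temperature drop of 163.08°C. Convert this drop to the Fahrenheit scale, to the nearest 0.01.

293.54°F

An interval of 1°C corresponds to 1.8°F.
163.08 × 1.8 = 293.54.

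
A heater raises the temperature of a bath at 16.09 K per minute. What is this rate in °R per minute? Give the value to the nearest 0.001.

28.962 °R/minute

The quantity depends on a temperature interval, so only the ratio of degree sizes applies; the offset between the scales is irrelevant.
A change of 1 K is a change of 1.8°R, so 16.09 × 1.8 = 28.962.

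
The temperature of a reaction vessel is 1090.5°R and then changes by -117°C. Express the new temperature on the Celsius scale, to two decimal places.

215.68°C

Initial temperature in Celsius: (1090.5 - 491.67) × 5/9 = 332.6833°C.
Final Celsius temperature: 332.6833 - 117.0000 = 215.6833°C.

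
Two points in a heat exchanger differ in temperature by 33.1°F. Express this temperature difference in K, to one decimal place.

An interval of 1°F corresponds to 5/9 K.
33.1 × 5/9 = 18.4.

18.4 K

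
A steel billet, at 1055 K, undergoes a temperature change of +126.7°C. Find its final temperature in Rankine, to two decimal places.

2127.06°R

Initial temperature in Celsius: 1055 - 273.15 = 781.8500°C.
Final Celsius temperature: 781.8500 + 126.7000 = 908.5500°C.
In Rankine: 908.5500 × 1.8 + 491.67 = 2127.06°R.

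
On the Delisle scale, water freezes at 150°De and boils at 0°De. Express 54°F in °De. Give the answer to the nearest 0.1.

131.7°De

First in Celsius: (54 - 32) × 5/9 = 12.2222°C.
Linearly onto the Delisle scale: 150 + (12.2222 / 100) × (0 - 150) = 131.7°De.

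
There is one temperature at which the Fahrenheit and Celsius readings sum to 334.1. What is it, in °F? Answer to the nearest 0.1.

226.2°F

Let F be the Fahrenheit reading. The Celsius reading is C = 5/9·F - 17.7778.
Require F + C = 334.1: (14/9)·F - 17.7778 = 334.1.
F = (334.1 + 17.7778) / (14/9) = 226.2.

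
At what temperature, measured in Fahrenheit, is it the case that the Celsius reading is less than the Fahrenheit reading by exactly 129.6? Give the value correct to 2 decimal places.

Let F be the Fahrenheit reading. The Celsius reading is C = 5/9·F - 17.7778.
Require C - F = -129.6: (-4/9)·F - 17.7778 = -129.6.
F = (-129.6 + 17.7778) / (-4/9) = 251.60.

251.60°F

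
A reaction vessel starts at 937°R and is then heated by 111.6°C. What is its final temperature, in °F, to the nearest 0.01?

678.21°F

Initial temperature in Celsius: (937 - 491.67) × 5/9 = 247.4056°C.
Final Celsius temperature: 247.4056 + 111.6000 = 359.0056°C.
In Fahrenheit: 359.0056 × 1.8 + 32 = 678.21°F.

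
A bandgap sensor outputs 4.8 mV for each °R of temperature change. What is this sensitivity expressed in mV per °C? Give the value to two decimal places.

8.64 mV per °C

Since only a temperature interval is involved, the additive offset between the scales drops out.
A change of 1°C is a change of 1.8°R, so per °C the value is 4.8 × 1.8 = 8.64.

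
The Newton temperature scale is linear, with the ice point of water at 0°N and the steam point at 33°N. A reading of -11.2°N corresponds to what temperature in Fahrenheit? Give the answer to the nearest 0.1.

Linear interpolation between the fixed points: C = (-11.2 - 0) × 100 / (33 - 0) = -33.9394°C.
Then -33.9394 × 1.8 + 32 = -29.1°F.

-29.1°F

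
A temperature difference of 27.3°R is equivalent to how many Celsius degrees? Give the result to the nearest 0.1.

For a temperature interval the offset drops out; only the factor 5/9 applies.
27.3 × 5/9 = 15.2.

15.2°C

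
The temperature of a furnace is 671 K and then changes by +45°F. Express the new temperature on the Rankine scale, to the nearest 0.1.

1252.8°R

Initial temperature in Celsius: 671 - 273.15 = 397.8500°C.
The 45°F change is an interval, so only the factor 5/9 applies: +45 × 5/9 = +25.0000°C.
Final Celsius temperature: 397.8500 + 25.0000 = 422.8500°C.
In Rankine: 422.8500 × 1.8 + 491.67 = 1252.8°R.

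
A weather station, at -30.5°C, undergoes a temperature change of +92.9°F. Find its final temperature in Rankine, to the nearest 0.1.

529.7°R

The 92.9°F change is an interval, so only the factor 5/9 applies: +92.9 × 5/9 = +51.6111°C.
Final Celsius temperature: -30.5000 + 51.6111 = 21.1111°C.
In Rankine: 21.1111 × 1.8 + 491.67 = 529.7°R.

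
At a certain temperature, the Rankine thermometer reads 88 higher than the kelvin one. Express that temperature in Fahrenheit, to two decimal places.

-261.67°F

Let x be the kelvin reading; then the Rankine reading is 1.8·x.
(1.8·x) - x = 88  ⇒  (0.8)·x = 88  ⇒  x = 110.0000 K.
In Celsius: 110 - 273.15 = -163.1500°C.
In Fahrenheit: -163.1500 × 1.8 + 32 = -261.67°F.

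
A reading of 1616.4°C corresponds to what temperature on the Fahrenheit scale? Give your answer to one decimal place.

2941.5°F

In Fahrenheit: 1616.4000 × 1.8 + 32 = 2941.5°F.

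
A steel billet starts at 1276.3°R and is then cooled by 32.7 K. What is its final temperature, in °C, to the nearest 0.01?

Initial temperature in Celsius: (1276.3 - 491.67) × 5/9 = 435.9056°C.
The 32.7 K change is an interval; Kelvin and Celsius degrees are the same size, so ΔC = -32.7°C.
Final Celsius temperature: 435.9056 - 32.7000 = 403.2056°C.

403.21°C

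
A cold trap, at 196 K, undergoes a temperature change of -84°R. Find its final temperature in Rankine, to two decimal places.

268.80°R

Initial temperature in Celsius: 196 - 273.15 = -77.1500°C.
The 84°R change is an interval, so only the factor 5/9 applies: -84 × 5/9 = -46.6667°C.
Final Celsius temperature: -77.1500 - 46.6667 = -123.8167°C.
In Rankine: -123.8167 × 1.8 + 491.67 = 268.80°R.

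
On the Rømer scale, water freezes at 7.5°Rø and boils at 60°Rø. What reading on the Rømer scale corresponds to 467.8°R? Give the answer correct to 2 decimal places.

0.54°Rø

First in Celsius: (467.8 - 491.67) × 5/9 = -13.2611°C.
Linearly onto the Rømer scale: 7.5 + (-13.2611 / 100) × (60 - 7.5) = 0.54°Rø.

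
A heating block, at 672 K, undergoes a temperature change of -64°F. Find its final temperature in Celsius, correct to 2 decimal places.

363.29°C

Initial temperature in Celsius: 672 - 273.15 = 398.8500°C.
The 64°F change is an interval, so only the factor 5/9 applies: -64 × 5/9 = -35.5556°C.
Final Celsius temperature: 398.8500 - 35.5556 = 363.2944°C.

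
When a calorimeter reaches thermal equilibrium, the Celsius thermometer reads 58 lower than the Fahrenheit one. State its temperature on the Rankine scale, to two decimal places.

550.17°R

Let x be the Fahrenheit reading; then the Celsius reading is 5/9·x - 17.7778.
(5/9·x - 17.7778) - x = -58  ⇒  (-4/9)·x = -40.2222  ⇒  x = 90.5000°F.
In Celsius: (90.5 - 32) × 5/9 = 32.5000°C.
In Rankine: 32.5000 × 1.8 + 491.67 = 550.17°R.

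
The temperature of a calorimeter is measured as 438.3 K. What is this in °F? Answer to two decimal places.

329.27°F

In Celsius: 438.3 - 273.15 = 165.1500°C.
In Fahrenheit: 165.1500 × 1.8 + 32 = 329.27°F.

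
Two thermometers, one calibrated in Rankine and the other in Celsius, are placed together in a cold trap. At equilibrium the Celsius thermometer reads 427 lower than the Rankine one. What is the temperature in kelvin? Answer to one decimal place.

192.3 K

Let x be the Rankine reading; then the Celsius reading is 5/9·x - 273.15.
(5/9·x - 273.15) - x = -427  ⇒  (-4/9)·x = -153.85  ⇒  x = 346.1625°R.
In Celsius: (346.1625 - 491.67) × 5/9 = -80.8375°C.
In kelvin: -80.8375 + 273.15 = 192.3 K.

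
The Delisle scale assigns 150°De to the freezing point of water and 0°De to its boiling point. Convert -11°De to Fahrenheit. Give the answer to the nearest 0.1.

225.2°F

Linear interpolation between the fixed points: C = (-11 - 150) × 100 / (0 - 150) = 107.3333°C.
Then 107.3333 × 1.8 + 32 = 225.2°F.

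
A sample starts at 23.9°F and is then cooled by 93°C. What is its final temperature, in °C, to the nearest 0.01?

-97.50°C

Initial temperature in Celsius: (23.9 - 32) × 5/9 = -4.5000°C.
Final Celsius temperature: -4.5000 - 93.0000 = -97.5000°C.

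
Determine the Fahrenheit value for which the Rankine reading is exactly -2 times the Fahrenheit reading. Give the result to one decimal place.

Let F be the Fahrenheit reading. The Rankine reading is R = 1·F + 459.67.
Require R = -2·F: 1·F + 459.67 = -2·F.
(3)·F = -459.67  ⇒  F = -153.2.

-153.2°F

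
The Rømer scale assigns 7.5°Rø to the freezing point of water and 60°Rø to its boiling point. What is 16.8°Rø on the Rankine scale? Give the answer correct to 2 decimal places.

523.56°R

Linear interpolation between the fixed points: C = (16.8 - 7.5) × 100 / (60 - 7.5) = 17.7143°C.
Then 17.7143 × 1.8 + 491.67 = 523.56°R.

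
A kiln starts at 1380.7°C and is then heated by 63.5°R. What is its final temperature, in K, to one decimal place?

1689.1 K

The 63.5°R change is an interval, so only the factor 5/9 applies: +63.5 × 5/9 = +35.2778°C.
Final Celsius temperature: 1380.7000 + 35.2778 = 1415.9778°C.
In kelvin: 1415.9778 + 273.15 = 1689.1 K.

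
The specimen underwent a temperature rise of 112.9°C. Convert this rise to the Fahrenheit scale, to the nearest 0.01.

203.22°F

Only the scale ratio 1.8 matters for a change in temperature.
112.9 × 1.8 = 203.22.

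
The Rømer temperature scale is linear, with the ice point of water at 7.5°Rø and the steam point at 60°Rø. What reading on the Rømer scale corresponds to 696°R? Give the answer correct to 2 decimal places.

First in Celsius: (696 - 491.67) × 5/9 = 113.5167°C.
Linearly onto the Rømer scale: 7.5 + (113.5167 / 100) × (60 - 7.5) = 67.10°Rø.

67.10°Rø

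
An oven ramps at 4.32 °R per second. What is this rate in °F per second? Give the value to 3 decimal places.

The quantity depends on a temperature interval, so only the ratio of degree sizes applies; the offset between the scales is irrelevant.
A change of 1°R is a change of 1°F, so 4.32 × 1 = 4.320.

4.320 °F/second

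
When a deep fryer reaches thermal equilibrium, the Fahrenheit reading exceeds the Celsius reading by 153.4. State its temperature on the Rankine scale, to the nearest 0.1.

764.8°R

Let x be the Celsius reading; then the Fahrenheit reading is 1.8·x + 32.
(1.8·x + 32) - x = 153.4  ⇒  (0.8)·x = 121.4  ⇒  x = 151.7500°C.
In Rankine: 151.7500 × 1.8 + 491.67 = 764.8°R.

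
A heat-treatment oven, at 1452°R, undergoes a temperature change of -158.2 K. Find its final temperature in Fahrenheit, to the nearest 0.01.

707.57°F

Initial temperature in Celsius: (1452 - 491.67) × 5/9 = 533.5167°C.
The 158.2 K change is an interval; Kelvin and Celsius degrees are the same size, so ΔC = -158.2°C.
Final Celsius temperature: 533.5167 - 158.2000 = 375.3167°C.
In Fahrenheit: 375.3167 × 1.8 + 32 = 707.57°F.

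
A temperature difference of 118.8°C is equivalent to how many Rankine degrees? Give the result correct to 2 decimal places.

213.84°R

An interval of 1°C corresponds to 1.8°R.
118.8 × 1.8 = 213.84.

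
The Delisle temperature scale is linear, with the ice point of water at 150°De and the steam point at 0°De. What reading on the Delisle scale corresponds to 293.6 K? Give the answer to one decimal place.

119.3°De

First in Celsius: 293.6 - 273.15 = 20.4500°C.
Linearly onto the Delisle scale: 150 + (20.4500 / 100) × (0 - 150) = 119.3°De.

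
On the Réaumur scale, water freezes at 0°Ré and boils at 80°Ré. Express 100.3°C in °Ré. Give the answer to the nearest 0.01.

Linearly onto the Réaumur scale: 0 + (100.3000 / 100) × (80 - 0) = 80.24°Ré.

80.24°Ré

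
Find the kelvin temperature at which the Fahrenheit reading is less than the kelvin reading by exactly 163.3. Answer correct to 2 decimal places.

370.46 K

Let K be the kelvin reading. The Fahrenheit reading is F = 1.8·K - 459.67.
Require F - K = -163.3: (0.8)·K - 459.67 = -163.3.
K = (-163.3 + 459.67) / (0.8) = 370.46.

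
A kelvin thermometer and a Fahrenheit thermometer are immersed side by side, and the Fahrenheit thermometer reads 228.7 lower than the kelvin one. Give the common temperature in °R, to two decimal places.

Let x be the kelvin reading; then the Fahrenheit reading is 1.8·x - 459.67.
(1.8·x - 459.67) - x = -228.7  ⇒  (0.8)·x = 230.97  ⇒  x = 288.7125 K.
In Celsius: 288.7125 - 273.15 = 15.5625°C.
In Rankine: 15.5625 × 1.8 + 491.67 = 519.68°R.

519.68°R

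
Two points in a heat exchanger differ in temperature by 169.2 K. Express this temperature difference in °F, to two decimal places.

304.56°F

An interval of 1 K corresponds to 1.8°F.
169.2 × 1.8 = 304.56.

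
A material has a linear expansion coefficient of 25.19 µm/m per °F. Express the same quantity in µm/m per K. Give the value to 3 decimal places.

45.342 µm/m per K

Since only a temperature interval is involved, the additive offset between the scales drops out.
A change of 1 K is a change of 1.8°F, so per K the value is 25.19 × 1.8 = 45.342.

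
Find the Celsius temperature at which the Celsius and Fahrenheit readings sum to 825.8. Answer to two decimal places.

Let C be the Celsius reading. The Fahrenheit reading is F = 1.8·C + 32.
Require C + F = 825.8: (2.8)·C + 32 = 825.8.
C = (825.8 - 32) / (2.8) = 283.50.

283.50°C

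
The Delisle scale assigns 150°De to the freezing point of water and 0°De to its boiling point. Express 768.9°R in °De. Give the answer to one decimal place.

-81.0°De

First in Celsius: (768.9 - 491.67) × 5/9 = 154.0167°C.
Linearly onto the Delisle scale: 150 + (154.0167 / 100) × (0 - 150) = -81.0°De.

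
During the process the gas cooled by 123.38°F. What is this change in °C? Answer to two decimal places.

68.54°C

Only the scale ratio 5/9 matters for a change in temperature.
123.38 × 5/9 = 68.54.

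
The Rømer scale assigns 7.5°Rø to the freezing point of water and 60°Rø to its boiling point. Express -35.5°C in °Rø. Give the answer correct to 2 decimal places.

Linearly onto the Rømer scale: 7.5 + (-35.5000 / 100) × (60 - 7.5) = -11.14°Rø.

-11.14°Rø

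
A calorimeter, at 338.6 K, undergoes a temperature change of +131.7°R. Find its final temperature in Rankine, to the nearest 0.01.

741.18°R

Initial temperature in Celsius: 338.6 - 273.15 = 65.4500°C.
The 131.7°R change is an interval, so only the factor 5/9 applies: +131.7 × 5/9 = +73.1667°C.
Final Celsius temperature: 65.4500 + 73.1667 = 138.6167°C.
In Rankine: 138.6167 × 1.8 + 491.67 = 741.18°R.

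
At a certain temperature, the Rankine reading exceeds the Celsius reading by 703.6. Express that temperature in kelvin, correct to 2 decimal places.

Let x be the Celsius reading; then the Rankine reading is 1.8·x + 491.67.
(1.8·x + 491.67) - x = 703.6  ⇒  (0.8)·x = 211.93  ⇒  x = 264.9125°C.
In kelvin: 264.9125 + 273.15 = 538.06 K.

538.06 K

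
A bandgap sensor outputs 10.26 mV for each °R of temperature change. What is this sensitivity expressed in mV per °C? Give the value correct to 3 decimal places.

Since only a temperature interval is involved, the additive offset between the scales drops out.
A change of 1°C is a change of 1.8°R, so per °C the value is 10.26 × 1.8 = 18.468.

18.468 mV per °C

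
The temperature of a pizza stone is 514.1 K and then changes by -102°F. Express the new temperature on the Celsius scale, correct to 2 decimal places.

Initial temperature in Celsius: 514.1 - 273.15 = 240.9500°C.
The 102°F change is an interval, so only the factor 5/9 applies: -102 × 5/9 = -56.6667°C.
Final Celsius temperature: 240.9500 - 56.6667 = 184.2833°C.

184.28°C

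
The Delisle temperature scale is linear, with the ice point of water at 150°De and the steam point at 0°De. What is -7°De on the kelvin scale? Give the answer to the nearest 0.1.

377.8 K

Linear interpolation between the fixed points: C = (-7 - 150) × 100 / (0 - 150) = 104.6667°C.
Then 104.6667 + 273.15 = 377.8 K.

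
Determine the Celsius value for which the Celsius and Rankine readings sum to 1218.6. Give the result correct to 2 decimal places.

259.62°C

Let C be the Celsius reading. The Rankine reading is R = 1.8·C + 491.67.
Require C + R = 1218.6: (2.8)·C + 491.67 = 1218.6.
C = (1218.6 - 491.67) / (2.8) = 259.62.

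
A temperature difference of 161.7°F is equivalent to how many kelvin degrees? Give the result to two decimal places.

For a temperature interval the offset drops out; only the factor 5/9 applies.
161.7 × 5/9 = 89.83.

89.83 K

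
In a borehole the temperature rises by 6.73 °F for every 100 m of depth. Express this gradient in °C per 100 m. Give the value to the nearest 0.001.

The quantity depends on a temperature interval, so only the ratio of degree sizes applies; the offset between the scales is irrelevant.
A change of 1°F is a change of 5/9°C, so 6.73 × 5/9 = 3.739.

3.739 °C/100 m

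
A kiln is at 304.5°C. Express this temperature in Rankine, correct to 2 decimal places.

1039.77°R

In Rankine: 304.5000 × 1.8 + 491.67 = 1039.77°R.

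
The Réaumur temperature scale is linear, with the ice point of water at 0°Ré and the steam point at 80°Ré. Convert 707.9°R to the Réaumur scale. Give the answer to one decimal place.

First in Celsius: (707.9 - 491.67) × 5/9 = 120.1278°C.
Linearly onto the Réaumur scale: 0 + (120.1278 / 100) × (80 - 0) = 96.1°Ré.

96.1°Ré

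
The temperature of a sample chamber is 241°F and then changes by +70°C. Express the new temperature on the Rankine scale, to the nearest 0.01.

826.67°R

Initial temperature in Celsius: (241 - 32) × 5/9 = 116.1111°C.
Final Celsius temperature: 116.1111 + 70.0000 = 186.1111°C.
In Rankine: 186.1111 × 1.8 + 491.67 = 826.67°R.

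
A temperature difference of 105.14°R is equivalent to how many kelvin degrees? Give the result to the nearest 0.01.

58.41 K

Only the scale ratio 5/9 matters for a change in temperature.
105.14 × 5/9 = 58.41.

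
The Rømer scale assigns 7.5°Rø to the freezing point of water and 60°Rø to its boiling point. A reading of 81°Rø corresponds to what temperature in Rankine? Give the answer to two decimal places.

Linear interpolation between the fixed points: C = (81 - 7.5) × 100 / (60 - 7.5) = 140.0000°C.
Then 140.0000 × 1.8 + 491.67 = 743.67°R.

743.67°R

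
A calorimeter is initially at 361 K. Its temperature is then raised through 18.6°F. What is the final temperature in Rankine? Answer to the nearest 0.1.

Initial temperature in Celsius: 361 - 273.15 = 87.8500°C.
The 18.6°F change is an interval, so only the factor 5/9 applies: +18.6 × 5/9 = +10.3333°C.
Final Celsius temperature: 87.8500 + 10.3333 = 98.1833°C.
In Rankine: 98.1833 × 1.8 + 491.67 = 668.4°R.

668.4°R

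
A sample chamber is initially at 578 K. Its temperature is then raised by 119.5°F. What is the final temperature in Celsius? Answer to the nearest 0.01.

371.24°C

Initial temperature in Celsius: 578 - 273.15 = 304.8500°C.
The 119.5°F change is an interval, so only the factor 5/9 applies: +119.5 × 5/9 = +66.3889°C.
Final Celsius temperature: 304.8500 + 66.3889 = 371.2389°C.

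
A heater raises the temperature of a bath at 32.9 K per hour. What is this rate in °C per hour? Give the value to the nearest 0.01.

Since only a temperature interval is involved, the additive offset between the scales drops out.
A change of 1 K is a change of 1°C, so 32.9 × 1 = 32.90.

32.90 °C/hour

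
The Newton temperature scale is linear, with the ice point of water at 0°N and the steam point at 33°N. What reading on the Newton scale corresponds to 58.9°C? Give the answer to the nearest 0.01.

Linearly onto the Newton scale: 0 + (58.9000 / 100) × (33 - 0) = 19.44°N.

19.44°N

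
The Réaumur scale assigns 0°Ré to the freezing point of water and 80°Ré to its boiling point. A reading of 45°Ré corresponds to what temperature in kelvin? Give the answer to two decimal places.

Linear interpolation between the fixed points: C = (45 - 0) × 100 / (80 - 0) = 56.2500°C.
Then 56.2500 + 273.15 = 329.40 K.

329.40 K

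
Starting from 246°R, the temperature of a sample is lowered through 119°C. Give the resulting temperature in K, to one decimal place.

17.7 K

Initial temperature in Celsius: (246 - 491.67) × 5/9 = -136.4833°C.
Final Celsius temperature: -136.4833 - 119.0000 = -255.4833°C.
In kelvin: -255.4833 + 273.15 = 17.7 K.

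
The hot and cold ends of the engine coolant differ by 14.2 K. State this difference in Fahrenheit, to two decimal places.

25.56°F

For a temperature interval the offset drops out; only the factor 1.8 applies.
14.2 × 1.8 = 25.56.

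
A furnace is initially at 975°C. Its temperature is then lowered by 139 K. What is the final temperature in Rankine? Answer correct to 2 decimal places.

1996.47°R

The 139 K change is an interval; Kelvin and Celsius degrees are the same size, so ΔC = -139°C.
Final Celsius temperature: 975.0000 - 139.0000 = 836.0000°C.
In Rankine: 836.0000 × 1.8 + 491.67 = 1996.47°R.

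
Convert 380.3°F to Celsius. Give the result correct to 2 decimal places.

193.50°C

In Celsius: (380.3 - 32) × 5/9 = 193.5000°C.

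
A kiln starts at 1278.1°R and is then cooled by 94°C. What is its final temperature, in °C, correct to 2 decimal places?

Initial temperature in Celsius: (1278.1 - 491.67) × 5/9 = 436.9056°C.
Final Celsius temperature: 436.9056 - 94.0000 = 342.9056°C.

342.91°C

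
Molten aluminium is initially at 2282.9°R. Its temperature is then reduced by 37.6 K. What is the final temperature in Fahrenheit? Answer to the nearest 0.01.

1755.55°F

Initial temperature in Celsius: (2282.9 - 491.67) × 5/9 = 995.1278°C.
The 37.6 K change is an interval; Kelvin and Celsius degrees are the same size, so ΔC = -37.6°C.
Final Celsius temperature: 995.1278 - 37.6000 = 957.5278°C.
In Fahrenheit: 957.5278 × 1.8 + 32 = 1755.55°F.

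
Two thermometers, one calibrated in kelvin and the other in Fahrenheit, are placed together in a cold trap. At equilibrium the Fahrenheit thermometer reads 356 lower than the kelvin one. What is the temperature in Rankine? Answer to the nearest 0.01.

233.26°R

Let x be the kelvin reading; then the Fahrenheit reading is 1.8·x - 459.67.
(1.8·x - 459.67) - x = -356  ⇒  (0.8)·x = 103.67  ⇒  x = 129.5875 K.
In Celsius: 129.5875 - 273.15 = -143.5625°C.
In Rankine: -143.5625 × 1.8 + 491.67 = 233.26°R.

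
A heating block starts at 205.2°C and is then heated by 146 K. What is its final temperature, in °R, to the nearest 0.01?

The 146 K change is an interval; Kelvin and Celsius degrees are the same size, so ΔC = +146°C.
Final Celsius temperature: 205.2000 + 146.0000 = 351.2000°C.
In Rankine: 351.2000 × 1.8 + 491.67 = 1123.83°R.

1123.83°R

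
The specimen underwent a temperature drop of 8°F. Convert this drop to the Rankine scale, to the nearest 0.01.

Fahrenheit and Rankine degrees are the same size, so the interval is unchanged: 8.00.

8.00°R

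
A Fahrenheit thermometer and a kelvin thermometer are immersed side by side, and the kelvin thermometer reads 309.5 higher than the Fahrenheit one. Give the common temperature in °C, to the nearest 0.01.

-85.44°C

Let x be the Fahrenheit reading; then the kelvin reading is 5/9·x + 255.372.
(5/9·x + 255.372) - x = 309.5  ⇒  (-4/9)·x = 54.1278  ⇒  x = -121.7875°F.
In Celsius: (-121.7875 - 32) × 5/9 = -85.44°C.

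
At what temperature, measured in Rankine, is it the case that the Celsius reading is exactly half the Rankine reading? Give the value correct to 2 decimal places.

Let R be the Rankine reading. The Celsius reading is C = 5/9·R - 273.15.
Require C = 0.5·R: 5/9·R - 273.15 = 0.5·R.
(1/18)·R = 273.15  ⇒  R = 4916.70.

4916.70°R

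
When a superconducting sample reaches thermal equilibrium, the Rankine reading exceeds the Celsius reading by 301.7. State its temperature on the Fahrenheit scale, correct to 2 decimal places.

-395.43°F

Let x be the Rankine reading; then the Celsius reading is 5/9·x - 273.15.
(5/9·x - 273.15) - x = -301.7  ⇒  (-4/9)·x = -28.55  ⇒  x = 64.2375°R.
In Celsius: (64.2375 - 491.67) × 5/9 = -237.4625°C.
In Fahrenheit: -237.4625 × 1.8 + 32 = -395.43°F.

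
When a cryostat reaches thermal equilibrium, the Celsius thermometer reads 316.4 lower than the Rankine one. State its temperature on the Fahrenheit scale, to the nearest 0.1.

-362.4°F

Let x be the Rankine reading; then the Celsius reading is 5/9·x - 273.15.
(5/9·x - 273.15) - x = -316.4  ⇒  (-4/9)·x = -43.25  ⇒  x = 97.3125°R.
In Celsius: (97.3125 - 491.67) × 5/9 = -219.0875°C.
In Fahrenheit: -219.0875 × 1.8 + 32 = -362.4°F.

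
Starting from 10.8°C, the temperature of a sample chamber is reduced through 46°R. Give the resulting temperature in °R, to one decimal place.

465.1°R

The 46°R change is an interval, so only the factor 5/9 applies: -46 × 5/9 = -25.5556°C.
Final Celsius temperature: 10.8000 - 25.5556 = -14.7556°C.
In Rankine: -14.7556 × 1.8 + 491.67 = 465.1°R.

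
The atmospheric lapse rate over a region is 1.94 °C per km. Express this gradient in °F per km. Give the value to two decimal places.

3.49 °F/km

Since only a temperature interval is involved, the additive offset between the scales drops out.
A change of 1°C is a change of 1.8°F, so 1.94 × 1.8 = 3.49.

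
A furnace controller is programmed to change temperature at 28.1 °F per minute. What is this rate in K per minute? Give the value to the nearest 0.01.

15.61 K/minute

Since only a temperature interval is involved, the additive offset between the scales drops out.
A change of 1°F is a change of 5/9 K, so 28.1 × 5/9 = 15.61.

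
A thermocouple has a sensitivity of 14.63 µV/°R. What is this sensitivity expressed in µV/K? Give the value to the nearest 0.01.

Since only a temperature interval is involved, the additive offset between the scales drops out.
A change of 1 K is a change of 1.8°R, so per K the value is 14.63 × 1.8 = 26.33.

26.33 µV/K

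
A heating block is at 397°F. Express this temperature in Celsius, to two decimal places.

202.78°C

In Celsius: (397 - 32) × 5/9 = 202.7778°C.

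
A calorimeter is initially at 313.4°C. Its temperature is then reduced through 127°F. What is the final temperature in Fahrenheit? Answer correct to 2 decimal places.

The 127°F change is an interval, so only the factor 5/9 applies: -127 × 5/9 = -70.5556°C.
Final Celsius temperature: 313.4000 - 70.5556 = 242.8444°C.
In Fahrenheit: 242.8444 × 1.8 + 32 = 469.12°F.

469.12°F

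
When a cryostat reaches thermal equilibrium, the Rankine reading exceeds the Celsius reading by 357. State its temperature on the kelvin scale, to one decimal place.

104.8 K

Let x be the Rankine reading; then the Celsius reading is 5/9·x - 273.15.
(5/9·x - 273.15) - x = -357  ⇒  (-4/9)·x = -83.85  ⇒  x = 188.6625°R.
In Celsius: (188.6625 - 491.67) × 5/9 = -168.3375°C.
In kelvin: -168.3375 + 273.15 = 104.8 K.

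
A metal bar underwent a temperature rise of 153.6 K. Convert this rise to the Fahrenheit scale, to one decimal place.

276.5°F

Only the scale ratio 1.8 matters for a change in temperature.
153.6 × 1.8 = 276.5.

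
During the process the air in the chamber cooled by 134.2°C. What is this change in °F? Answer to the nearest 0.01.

241.56°F

An interval of 1°C corresponds to 1.8°F.
134.2 × 1.8 = 241.56.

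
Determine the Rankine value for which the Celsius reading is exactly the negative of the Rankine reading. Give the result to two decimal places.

175.60°R

Let R be the Rankine reading. The Celsius reading is C = 5/9·R - 273.15.
Require C = -1·R: 5/9·R - 273.15 = -1·R.
(14/9)·R = 273.15  ⇒  R = 175.60.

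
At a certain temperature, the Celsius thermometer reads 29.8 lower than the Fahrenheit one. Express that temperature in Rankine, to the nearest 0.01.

486.72°R

Let x be the Fahrenheit reading; then the Celsius reading is 5/9·x - 17.7778.
(5/9·x - 17.7778) - x = -29.8  ⇒  (-4/9)·x = -12.0222  ⇒  x = 27.0500°F.
In Celsius: (27.05 - 32) × 5/9 = -2.7500°C.
In Rankine: -2.7500 × 1.8 + 491.67 = 486.72°R.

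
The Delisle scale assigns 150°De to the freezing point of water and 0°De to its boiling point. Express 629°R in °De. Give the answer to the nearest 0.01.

35.56°De

First in Celsius: (629 - 491.67) × 5/9 = 76.2944°C.
Linearly onto the Delisle scale: 150 + (76.2944 / 100) × (0 - 150) = 35.56°De.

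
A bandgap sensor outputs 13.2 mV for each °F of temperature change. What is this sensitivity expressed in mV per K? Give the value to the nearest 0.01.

23.76 mV per K

The quantity depends on a temperature interval, so only the ratio of degree sizes applies; the offset between the scales is irrelevant.
A change of 1 K is a change of 1.8°F, so per K the value is 13.2 × 1.8 = 23.76.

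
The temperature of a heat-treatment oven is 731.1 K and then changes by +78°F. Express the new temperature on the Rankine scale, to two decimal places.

1393.98°R

Initial temperature in Celsius: 731.1 - 273.15 = 457.9500°C.
The 78°F change is an interval, so only the factor 5/9 applies: +78 × 5/9 = +43.3333°C.
Final Celsius temperature: 457.9500 + 43.3333 = 501.2833°C.
In Rankine: 501.2833 × 1.8 + 491.67 = 1393.98°R.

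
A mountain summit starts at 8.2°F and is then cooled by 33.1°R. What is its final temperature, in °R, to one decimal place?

Initial temperature in Celsius: (8.2 - 32) × 5/9 = -13.2222°C.
The 33.1°R change is an interval, so only the factor 5/9 applies: -33.1 × 5/9 = -18.3889°C.
Final Celsius temperature: -13.2222 - 18.3889 = -31.6111°C.
In Rankine: -31.6111 × 1.8 + 491.67 = 434.8°R.

434.8°R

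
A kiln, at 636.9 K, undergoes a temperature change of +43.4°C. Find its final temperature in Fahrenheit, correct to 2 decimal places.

764.87°F

Initial temperature in Celsius: 636.9 - 273.15 = 363.7500°C.
Final Celsius temperature: 363.7500 + 43.4000 = 407.1500°C.
In Fahrenheit: 407.1500 × 1.8 + 32 = 764.87°F.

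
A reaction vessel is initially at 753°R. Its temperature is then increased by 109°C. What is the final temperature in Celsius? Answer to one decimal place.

254.2°C

Initial temperature in Celsius: (753 - 491.67) × 5/9 = 145.1833°C.
Final Celsius temperature: 145.1833 + 109.0000 = 254.1833°C.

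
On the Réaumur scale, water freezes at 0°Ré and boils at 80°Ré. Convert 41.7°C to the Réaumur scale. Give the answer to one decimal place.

Linearly onto the Réaumur scale: 0 + (41.7000 / 100) × (80 - 0) = 33.4°Ré.

33.4°Ré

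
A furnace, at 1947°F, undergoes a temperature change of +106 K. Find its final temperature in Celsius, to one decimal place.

1169.9°C

Initial temperature in Celsius: (1947 - 32) × 5/9 = 1063.8889°C.
The 106 K change is an interval; Kelvin and Celsius degrees are the same size, so ΔC = +106°C.
Final Celsius temperature: 1063.8889 + 106.0000 = 1169.8889°C.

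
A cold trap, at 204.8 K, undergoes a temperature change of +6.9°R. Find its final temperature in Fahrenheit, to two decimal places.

-84.13°F

Initial temperature in Celsius: 204.8 - 273.15 = -68.3500°C.
The 6.9°R change is an interval, so only the factor 5/9 applies: +6.9 × 5/9 = +3.8333°C.
Final Celsius temperature: -68.3500 + 3.8333 = -64.5167°C.
In Fahrenheit: -64.5167 × 1.8 + 32 = -84.13°F.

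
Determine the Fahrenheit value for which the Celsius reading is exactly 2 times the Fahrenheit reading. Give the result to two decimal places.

-12.31°F

Let F be the Fahrenheit reading. The Celsius reading is C = 5/9·F - 17.7778.
Require C = 2·F: 5/9·F - 17.7778 = 2·F.
(-13/9)·F = 17.7778  ⇒  F = -12.31.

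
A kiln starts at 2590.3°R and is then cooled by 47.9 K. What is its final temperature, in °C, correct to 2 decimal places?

Initial temperature in Celsius: (2590.3 - 491.67) × 5/9 = 1165.9056°C.
The 47.9 K change is an interval; Kelvin and Celsius degrees are the same size, so ΔC = -47.9°C.
Final Celsius temperature: 1165.9056 - 47.9000 = 1118.0056°C.

1118.01°C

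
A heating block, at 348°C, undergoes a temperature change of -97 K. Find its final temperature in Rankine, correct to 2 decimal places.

The 97 K change is an interval; Kelvin and Celsius degrees are the same size, so ΔC = -97°C.
Final Celsius temperature: 348.0000 - 97.0000 = 251.0000°C.
In Rankine: 251.0000 × 1.8 + 491.67 = 943.47°R.

943.47°R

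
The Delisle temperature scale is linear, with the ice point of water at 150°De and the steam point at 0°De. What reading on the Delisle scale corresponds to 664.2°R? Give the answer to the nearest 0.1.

6.2°De

First in Celsius: (664.2 - 491.67) × 5/9 = 95.8500°C.
Linearly onto the Delisle scale: 150 + (95.8500 / 100) × (0 - 150) = 6.2°De.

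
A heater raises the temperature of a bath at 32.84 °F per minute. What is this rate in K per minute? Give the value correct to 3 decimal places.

Since only a temperature interval is involved, the additive offset between the scales drops out.
A change of 1°F is a change of 5/9 K, so 32.84 × 5/9 = 18.244.

18.244 K/minute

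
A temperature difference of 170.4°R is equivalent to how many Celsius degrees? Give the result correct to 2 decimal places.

94.67°C

Only the scale ratio 5/9 matters for a change in temperature.
170.4 × 5/9 = 94.67.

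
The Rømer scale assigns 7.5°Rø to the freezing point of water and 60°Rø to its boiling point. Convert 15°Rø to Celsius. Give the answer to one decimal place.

14.3°C

Linear interpolation between the fixed points: C = (15 - 7.5) × 100 / (60 - 7.5) = 14.2857°C.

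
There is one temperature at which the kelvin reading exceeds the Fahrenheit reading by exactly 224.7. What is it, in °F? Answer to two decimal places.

69.01°F

Let F be the Fahrenheit reading. The kelvin reading is K = 5/9·F + 255.372.
Require K - F = 224.7: (-4/9)·F + 255.372 = 224.7.
F = (224.7 - 255.372) / (-4/9) = 69.01.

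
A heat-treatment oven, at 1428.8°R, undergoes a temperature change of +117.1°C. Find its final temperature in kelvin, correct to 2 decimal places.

910.88 K

Initial temperature in Celsius: (1428.8 - 491.67) × 5/9 = 520.6278°C.
Final Celsius temperature: 520.6278 + 117.1000 = 637.7278°C.
In kelvin: 637.7278 + 273.15 = 910.88 K.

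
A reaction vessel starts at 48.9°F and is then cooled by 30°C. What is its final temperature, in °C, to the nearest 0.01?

-20.61°C

Initial temperature in Celsius: (48.9 - 32) × 5/9 = 9.3889°C.
Final Celsius temperature: 9.3889 - 30.0000 = -20.6111°C.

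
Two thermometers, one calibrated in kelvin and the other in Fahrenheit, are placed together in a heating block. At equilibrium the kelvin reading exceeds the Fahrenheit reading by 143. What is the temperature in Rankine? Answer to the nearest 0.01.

Let x be the kelvin reading; then the Fahrenheit reading is 1.8·x - 459.67.
(1.8·x - 459.67) - x = -143  ⇒  (0.8)·x = 316.67  ⇒  x = 395.8375 K.
In Celsius: 395.8375 - 273.15 = 122.6875°C.
In Rankine: 122.6875 × 1.8 + 491.67 = 712.51°R.

712.51°R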